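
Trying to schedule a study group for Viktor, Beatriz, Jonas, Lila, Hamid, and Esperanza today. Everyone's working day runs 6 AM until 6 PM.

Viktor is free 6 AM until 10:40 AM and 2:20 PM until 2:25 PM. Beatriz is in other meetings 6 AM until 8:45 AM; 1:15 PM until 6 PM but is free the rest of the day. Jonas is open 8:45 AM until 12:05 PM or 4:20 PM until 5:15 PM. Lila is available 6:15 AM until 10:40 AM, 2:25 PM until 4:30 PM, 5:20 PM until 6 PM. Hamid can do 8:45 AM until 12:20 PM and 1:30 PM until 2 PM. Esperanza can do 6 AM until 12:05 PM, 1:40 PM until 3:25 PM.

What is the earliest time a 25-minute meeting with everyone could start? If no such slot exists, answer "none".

Viktor free: 06:00-10:40, 14:20-14:25.
Beatriz free: 08:45-13:15 (invert busy blocks within the working day).
Jonas free: 08:45-12:05, 16:20-17:15.
Lila free: 06:15-10:40, 14:25-16:30, 17:20-18:00.
Hamid free: 08:45-12:20, 13:30-14:00.
Esperanza free: 06:00-12:05, 13:40-15:25.
Viktor ∩ Beatriz: 08:45-10:40.
Viktor ∩ Beatriz ∩ Jonas: 08:45-10:40.
Viktor ∩ Beatriz ∩ Jonas ∩ Lila: 08:45-10:40.
Viktor ∩ Beatriz ∩ Jonas ∩ Lila ∩ Hamid: 08:45-10:40.
Viktor ∩ Beatriz ∩ Jonas ∩ Lila ∩ Hamid ∩ Esperanza: 08:45-10:40.
So the common availability across everyone is 08:45-10:40.
The first common window of at least 25 minutes is 08:45-10:40, so the earliest start is 08:45.

08:45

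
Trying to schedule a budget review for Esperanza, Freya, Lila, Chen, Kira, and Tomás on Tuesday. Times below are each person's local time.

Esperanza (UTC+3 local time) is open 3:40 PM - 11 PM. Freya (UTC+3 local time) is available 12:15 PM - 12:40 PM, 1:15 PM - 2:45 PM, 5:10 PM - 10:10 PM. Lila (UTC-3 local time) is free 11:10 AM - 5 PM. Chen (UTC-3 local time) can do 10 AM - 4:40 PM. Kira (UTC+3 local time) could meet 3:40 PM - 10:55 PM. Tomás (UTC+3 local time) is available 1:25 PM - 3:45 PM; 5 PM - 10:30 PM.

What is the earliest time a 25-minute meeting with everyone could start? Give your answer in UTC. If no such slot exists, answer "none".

Esperanza in UTC: 12:40-20:00 (subtract 3h to convert from UTC+3).
Freya in UTC: 09:15-09:40, 10:15-11:45, 14:10-19:10 (subtract 3h to convert from UTC+3).
Lila in UTC: 14:10-20:00 (add 3h to convert from UTC-3).
Chen in UTC: 13:00-19:40 (add 3h to convert from UTC-3).
Kira in UTC: 12:40-19:55 (subtract 3h to convert from UTC+3).
Tomás in UTC: 10:25-12:45, 14:00-19:30 (subtract 3h to convert from UTC+3).
Esperanza ∩ Freya: 14:10-19:10.
Esperanza ∩ Freya ∩ Lila: 14:10-19:10.
Esperanza ∩ Freya ∩ Lila ∩ Chen: 14:10-19:10.
Esperanza ∩ Freya ∩ Lila ∩ Chen ∩ Kira: 14:10-19:10.
Esperanza ∩ Freya ∩ Lila ∩ Chen ∩ Kira ∩ Tomás: 14:10-19:10.
The first common window of at least 25 minutes is 14:10-19:10, so the earliest start is 14:10.

14:10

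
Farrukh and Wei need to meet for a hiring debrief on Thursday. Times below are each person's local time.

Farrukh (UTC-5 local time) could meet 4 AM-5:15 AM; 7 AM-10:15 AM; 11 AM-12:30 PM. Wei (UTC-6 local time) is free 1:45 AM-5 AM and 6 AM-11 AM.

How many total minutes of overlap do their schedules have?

Farrukh in UTC: 09:00-10:15, 12:00-15:15, 16:00-17:30 (add 5h to convert from UTC-5).
Wei in UTC: 07:45-11:00, 12:00-17:00 (add 6h to convert from UTC-6).
Farrukh ∩ Wei: 09:00-10:15, 12:00-15:15, 16:00-17:00.
Summing the common windows: 75 + 195 + 60 = 330 minutes.

330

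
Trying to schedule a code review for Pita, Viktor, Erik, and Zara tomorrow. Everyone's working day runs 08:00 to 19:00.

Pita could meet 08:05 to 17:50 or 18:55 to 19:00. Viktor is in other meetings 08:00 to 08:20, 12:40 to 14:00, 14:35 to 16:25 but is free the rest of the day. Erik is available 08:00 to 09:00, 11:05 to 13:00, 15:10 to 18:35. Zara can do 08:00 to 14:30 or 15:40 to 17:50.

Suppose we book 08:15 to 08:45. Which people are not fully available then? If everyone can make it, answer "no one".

Pita free: 08:05-17:50, 18:55-19:00.
Viktor free: 08:20-12:40, 14:00-14:35, 16:25-19:00 (invert busy blocks within the working day).
Erik free: 08:00-09:00, 11:05-13:00, 15:10-18:35.
Zara free: 08:00-14:30, 15:40-17:50.
Pita: free for 08:15-08:45. Viktor: not fully free for 08:15-08:45. Erik: free for 08:15-08:45. Zara: free for 08:15-08:45.

Viktor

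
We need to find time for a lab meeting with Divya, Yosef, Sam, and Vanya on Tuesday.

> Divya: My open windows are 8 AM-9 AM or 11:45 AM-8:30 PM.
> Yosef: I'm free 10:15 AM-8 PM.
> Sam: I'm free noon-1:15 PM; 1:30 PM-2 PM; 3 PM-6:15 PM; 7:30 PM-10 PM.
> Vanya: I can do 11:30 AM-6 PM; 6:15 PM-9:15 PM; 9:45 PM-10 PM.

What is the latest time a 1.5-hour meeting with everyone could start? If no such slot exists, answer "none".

Divya ∩ Yosef: 11:45-20:00.
Divya ∩ Yosef ∩ Sam: 12:00-13:15, 13:30-14:00, 15:00-18:15, 19:30-20:00.
Divya ∩ Yosef ∩ Sam ∩ Vanya: 12:00-13:15, 13:30-14:00, 15:00-18:00, 19:30-20:00.
Those are the intersection windows.
The last common window of at least 90 minutes is 15:00-18:00; a 90-minute meeting can start as late as 16:30 and still end by 18:00.

16:30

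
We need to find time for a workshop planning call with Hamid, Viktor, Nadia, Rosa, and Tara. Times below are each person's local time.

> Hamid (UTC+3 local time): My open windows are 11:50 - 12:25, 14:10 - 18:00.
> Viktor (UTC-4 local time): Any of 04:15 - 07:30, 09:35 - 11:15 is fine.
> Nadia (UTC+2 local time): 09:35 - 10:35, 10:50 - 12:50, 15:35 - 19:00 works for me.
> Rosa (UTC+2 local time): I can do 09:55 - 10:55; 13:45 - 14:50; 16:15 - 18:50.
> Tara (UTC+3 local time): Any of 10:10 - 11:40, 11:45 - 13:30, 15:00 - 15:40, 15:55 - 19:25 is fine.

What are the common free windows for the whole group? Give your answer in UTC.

08:50-08:55, 14:15-15:00

Hamid in UTC: 08:50-09:25, 11:10-15:00 (subtract 3h to convert from UTC+3).
Viktor in UTC: 08:15-11:30, 13:35-15:15 (add 4h to convert from UTC-4).
Nadia in UTC: 07:35-08:35, 08:50-10:50, 13:35-17:00 (subtract 2h to convert from UTC+2).
Rosa in UTC: 07:55-08:55, 11:45-12:50, 14:15-16:50 (subtract 2h to convert from UTC+2).
Tara in UTC: 07:10-08:40, 08:45-10:30, 12:00-12:40, 12:55-16:25 (subtract 3h to convert from UTC+3).
Hamid ∩ Viktor: 08:50-09:25, 11:10-11:30, 13:35-15:00.
Hamid ∩ Viktor ∩ Nadia: 08:50-09:25, 13:35-15:00.
Hamid ∩ Viktor ∩ Nadia ∩ Rosa: 08:50-08:55, 14:15-15:00.
Hamid ∩ Viktor ∩ Nadia ∩ Rosa ∩ Tara: 08:50-08:55, 14:15-15:00.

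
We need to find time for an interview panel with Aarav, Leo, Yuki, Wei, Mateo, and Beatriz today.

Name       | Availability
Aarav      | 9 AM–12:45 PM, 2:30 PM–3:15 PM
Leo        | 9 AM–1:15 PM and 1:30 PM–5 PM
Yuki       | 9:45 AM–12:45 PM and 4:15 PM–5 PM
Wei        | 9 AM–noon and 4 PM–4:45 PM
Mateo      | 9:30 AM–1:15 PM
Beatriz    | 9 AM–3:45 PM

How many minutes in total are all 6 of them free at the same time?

135

Aarav ∩ Leo: 09:00-12:45, 14:30-15:15.
Aarav ∩ Leo ∩ Yuki: 09:45-12:45.
Aarav ∩ Leo ∩ Yuki ∩ Wei: 09:45-12:00.
Aarav ∩ Leo ∩ Yuki ∩ Wei ∩ Mateo: 09:45-12:00.
Aarav ∩ Leo ∩ Yuki ∩ Wei ∩ Mateo ∩ Beatriz: 09:45-12:00.
That's a single block of 135 minutes.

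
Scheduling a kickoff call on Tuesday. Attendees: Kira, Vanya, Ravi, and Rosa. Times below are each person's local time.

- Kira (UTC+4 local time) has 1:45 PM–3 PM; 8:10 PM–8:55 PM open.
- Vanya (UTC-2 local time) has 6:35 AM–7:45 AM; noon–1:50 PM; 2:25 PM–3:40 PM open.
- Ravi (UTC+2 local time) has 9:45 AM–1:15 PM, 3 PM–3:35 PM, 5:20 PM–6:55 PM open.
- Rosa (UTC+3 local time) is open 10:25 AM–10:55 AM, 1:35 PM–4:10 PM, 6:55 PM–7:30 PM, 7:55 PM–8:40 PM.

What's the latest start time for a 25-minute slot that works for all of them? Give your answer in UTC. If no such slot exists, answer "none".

none

Kira in UTC: 09:45-11:00, 16:10-16:55 (subtract 4h to convert from UTC+4).
Vanya in UTC: 08:35-09:45, 14:00-15:50, 16:25-17:40 (add 2h to convert from UTC-2).
Ravi in UTC: 07:45-11:15, 13:00-13:35, 15:20-16:55 (subtract 2h to convert from UTC+2).
Rosa in UTC: 07:25-07:55, 10:35-13:10, 15:55-16:30, 16:55-17:40 (subtract 3h to convert from UTC+3).
Kira ∩ Vanya: 16:25-16:55.
Kira ∩ Vanya ∩ Ravi: 16:25-16:55.
Kira ∩ Vanya ∩ Ravi ∩ Rosa: 16:25-16:30.
No common window is at least 25 minutes long.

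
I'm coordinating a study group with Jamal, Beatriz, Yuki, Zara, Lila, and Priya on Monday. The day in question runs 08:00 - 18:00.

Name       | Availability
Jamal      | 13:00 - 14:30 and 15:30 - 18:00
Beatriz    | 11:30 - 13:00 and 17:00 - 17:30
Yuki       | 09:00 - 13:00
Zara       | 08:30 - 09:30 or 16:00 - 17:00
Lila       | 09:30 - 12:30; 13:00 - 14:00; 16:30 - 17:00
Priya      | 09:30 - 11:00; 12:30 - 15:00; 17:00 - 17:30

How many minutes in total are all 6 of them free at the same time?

Jamal ∩ Beatriz: 17:00-17:30.
Jamal ∩ Beatriz ∩ Yuki: ∅.
Jamal ∩ Beatriz ∩ Yuki ∩ Zara: ∅.
Jamal ∩ Beatriz ∩ Yuki ∩ Zara ∩ Lila: ∅.
Jamal ∩ Beatriz ∩ Yuki ∩ Zara ∩ Lila ∩ Priya: ∅.
There is no time when everyone is free.
There is no common window, so the total is 0 minutes.

0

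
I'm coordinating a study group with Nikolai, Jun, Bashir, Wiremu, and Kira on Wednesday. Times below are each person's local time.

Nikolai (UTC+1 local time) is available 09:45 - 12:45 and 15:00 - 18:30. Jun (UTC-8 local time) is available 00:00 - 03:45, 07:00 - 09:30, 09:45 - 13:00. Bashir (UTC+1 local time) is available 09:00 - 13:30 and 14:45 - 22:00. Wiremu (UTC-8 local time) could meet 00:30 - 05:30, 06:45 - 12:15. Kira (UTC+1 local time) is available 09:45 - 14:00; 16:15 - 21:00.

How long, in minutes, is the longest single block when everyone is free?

Nikolai in UTC: 08:45-11:45, 14:00-17:30 (subtract 1h to convert from UTC+1).
Jun in UTC: 08:00-11:45, 15:00-17:30, 17:45-21:00 (add 8h to convert from UTC-8).
Bashir in UTC: 08:00-12:30, 13:45-21:00 (subtract 1h to convert from UTC+1).
Wiremu in UTC: 08:30-13:30, 14:45-20:15 (add 8h to convert from UTC-8).
Kira in UTC: 08:45-13:00, 15:15-20:00 (subtract 1h to convert from UTC+1).
Nikolai ∩ Jun: 08:45-11:45, 15:00-17:30.
Nikolai ∩ Jun ∩ Bashir: 08:45-11:45, 15:00-17:30.
Nikolai ∩ Jun ∩ Bashir ∩ Wiremu: 08:45-11:45, 15:00-17:30.
Nikolai ∩ Jun ∩ Bashir ∩ Wiremu ∩ Kira: 08:45-11:45, 15:15-17:30.
Those are the intersection windows.
The longest is 08:45-11:45 at 180 minutes.

180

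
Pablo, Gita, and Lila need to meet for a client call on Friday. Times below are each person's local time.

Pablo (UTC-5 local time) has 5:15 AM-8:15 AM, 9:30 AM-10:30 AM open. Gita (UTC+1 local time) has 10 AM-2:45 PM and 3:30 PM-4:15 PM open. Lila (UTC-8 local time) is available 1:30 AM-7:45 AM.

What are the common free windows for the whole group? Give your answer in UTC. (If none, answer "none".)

Pablo in UTC: 10:15-13:15, 14:30-15:30 (add 5h to convert from UTC-5).
Gita in UTC: 09:00-13:45, 14:30-15:15 (subtract 1h to convert from UTC+1).
Lila in UTC: 09:30-15:45 (add 8h to convert from UTC-8).
Pablo ∩ Gita: 10:15-13:15, 14:30-15:15.
Pablo ∩ Gita ∩ Lila: 10:15-13:15, 14:30-15:15.

10:15-13:15, 14:30-15:15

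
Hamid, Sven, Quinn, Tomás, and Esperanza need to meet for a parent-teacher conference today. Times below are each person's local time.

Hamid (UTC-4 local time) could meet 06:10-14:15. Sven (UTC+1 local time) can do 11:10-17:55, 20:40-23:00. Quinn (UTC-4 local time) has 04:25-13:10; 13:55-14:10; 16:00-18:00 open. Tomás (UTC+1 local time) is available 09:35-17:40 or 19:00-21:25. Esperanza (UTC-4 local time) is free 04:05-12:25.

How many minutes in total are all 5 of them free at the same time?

Hamid in UTC: 10:10-18:15 (add 4h to convert from UTC-4).
Sven in UTC: 10:10-16:55, 19:40-22:00 (subtract 1h to convert from UTC+1).
Quinn in UTC: 08:25-17:10, 17:55-18:10, 20:00-22:00 (add 4h to convert from UTC-4).
Tomás in UTC: 08:35-16:40, 18:00-20:25 (subtract 1h to convert from UTC+1).
Esperanza in UTC: 08:05-16:25 (add 4h to convert from UTC-4).
Hamid ∩ Sven: 10:10-16:55.
Hamid ∩ Sven ∩ Quinn: 10:10-16:55.
Hamid ∩ Sven ∩ Quinn ∩ Tomás: 10:10-16:40.
Hamid ∩ Sven ∩ Quinn ∩ Tomás ∩ Esperanza: 10:10-16:25.
That's a single block of 375 minutes.

375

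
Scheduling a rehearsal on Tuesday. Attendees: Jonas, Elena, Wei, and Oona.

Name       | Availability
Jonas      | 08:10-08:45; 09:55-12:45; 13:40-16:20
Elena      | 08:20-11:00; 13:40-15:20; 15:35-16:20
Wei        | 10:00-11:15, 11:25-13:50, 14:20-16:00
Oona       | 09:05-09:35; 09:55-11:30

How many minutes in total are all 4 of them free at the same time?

Jonas ∩ Elena: 08:20-08:45, 09:55-11:00, 13:40-15:20, 15:35-16:20.
Jonas ∩ Elena ∩ Wei: 10:00-11:00, 13:40-13:50, 14:20-15:20, 15:35-16:00.
Jonas ∩ Elena ∩ Wei ∩ Oona: 10:00-11:00.
Those are the intersection windows.
That's a single block of 60 minutes.

60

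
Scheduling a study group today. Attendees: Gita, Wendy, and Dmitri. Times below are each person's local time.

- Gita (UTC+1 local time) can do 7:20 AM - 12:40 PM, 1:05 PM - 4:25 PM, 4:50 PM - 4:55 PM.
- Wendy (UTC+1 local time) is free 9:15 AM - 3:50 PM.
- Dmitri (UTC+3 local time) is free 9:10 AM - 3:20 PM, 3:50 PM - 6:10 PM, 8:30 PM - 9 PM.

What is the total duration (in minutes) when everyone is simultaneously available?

Gita in UTC: 06:20-11:40, 12:05-15:25, 15:50-15:55 (subtract 1h to convert from UTC+1).
Wendy in UTC: 08:15-14:50 (subtract 1h to convert from UTC+1).
Dmitri in UTC: 06:10-12:20, 12:50-15:10, 17:30-18:00 (subtract 3h to convert from UTC+3).
Gita ∩ Wendy: 08:15-11:40, 12:05-14:50.
Gita ∩ Wendy ∩ Dmitri: 08:15-11:40, 12:05-12:20, 12:50-14:50.
So the common availability across everyone is 08:15-11:40, 12:05-12:20, 12:50-14:50.
Summing the common windows: 205 + 15 + 120 = 340 minutes.

340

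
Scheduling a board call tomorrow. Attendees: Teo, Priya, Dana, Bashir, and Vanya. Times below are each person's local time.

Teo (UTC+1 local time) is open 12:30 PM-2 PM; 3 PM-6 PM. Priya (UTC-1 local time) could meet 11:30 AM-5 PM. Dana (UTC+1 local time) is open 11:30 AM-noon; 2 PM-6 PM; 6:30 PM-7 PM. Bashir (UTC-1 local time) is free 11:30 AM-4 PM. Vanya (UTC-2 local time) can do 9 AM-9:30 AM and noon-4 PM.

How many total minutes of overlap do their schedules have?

Teo in UTC: 11:30-13:00, 14:00-17:00 (subtract 1h to convert from UTC+1).
Priya in UTC: 12:30-18:00 (add 1h to convert from UTC-1).
Dana in UTC: 10:30-11:00, 13:00-17:00, 17:30-18:00 (subtract 1h to convert from UTC+1).
Bashir in UTC: 12:30-17:00 (add 1h to convert from UTC-1).
Vanya in UTC: 11:00-11:30, 14:00-18:00 (add 2h to convert from UTC-2).
Teo ∩ Priya: 12:30-13:00, 14:00-17:00.
Teo ∩ Priya ∩ Dana: 14:00-17:00.
Teo ∩ Priya ∩ Dana ∩ Bashir: 14:00-17:00.
Teo ∩ Priya ∩ Dana ∩ Bashir ∩ Vanya: 14:00-17:00.
That's a single block of 180 minutes.

180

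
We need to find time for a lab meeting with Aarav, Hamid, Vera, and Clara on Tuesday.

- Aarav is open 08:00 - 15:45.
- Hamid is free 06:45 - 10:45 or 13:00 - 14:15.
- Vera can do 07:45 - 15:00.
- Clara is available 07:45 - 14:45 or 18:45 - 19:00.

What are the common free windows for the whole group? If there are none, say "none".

08:00-10:45, 13:00-14:15

Aarav ∩ Hamid: 08:00-10:45, 13:00-14:15.
Aarav ∩ Hamid ∩ Vera: 08:00-10:45, 13:00-14:15.
Aarav ∩ Hamid ∩ Vera ∩ Clara: 08:00-10:45, 13:00-14:15.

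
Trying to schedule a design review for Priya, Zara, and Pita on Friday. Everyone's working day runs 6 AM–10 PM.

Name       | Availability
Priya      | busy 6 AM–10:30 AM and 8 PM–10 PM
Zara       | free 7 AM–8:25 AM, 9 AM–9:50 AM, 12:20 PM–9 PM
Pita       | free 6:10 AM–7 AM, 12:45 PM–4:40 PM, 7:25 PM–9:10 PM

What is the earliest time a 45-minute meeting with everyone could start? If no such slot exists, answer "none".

Priya free: 10:30-20:00 (invert busy blocks within the working day).
Zara free: 07:00-08:25, 09:00-09:50, 12:20-21:00.
Pita free: 06:10-07:00, 12:45-16:40, 19:25-21:10.
Priya ∩ Zara: 12:20-20:00.
Priya ∩ Zara ∩ Pita: 12:45-16:40, 19:25-20:00.
The first common window of at least 45 minutes is 12:45-16:40, so the earliest start is 12:45.

12:45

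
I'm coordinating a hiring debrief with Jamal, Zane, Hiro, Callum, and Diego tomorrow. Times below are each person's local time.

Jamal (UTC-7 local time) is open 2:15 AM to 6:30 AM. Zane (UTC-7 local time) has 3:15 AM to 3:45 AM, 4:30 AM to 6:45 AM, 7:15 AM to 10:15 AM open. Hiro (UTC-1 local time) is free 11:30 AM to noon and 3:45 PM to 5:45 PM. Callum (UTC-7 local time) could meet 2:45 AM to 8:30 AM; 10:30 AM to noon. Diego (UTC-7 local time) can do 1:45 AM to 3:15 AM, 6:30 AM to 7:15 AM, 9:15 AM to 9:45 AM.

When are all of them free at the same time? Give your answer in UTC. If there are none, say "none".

Jamal in UTC: 09:15-13:30 (add 7h to convert from UTC-7).
Zane in UTC: 10:15-10:45, 11:30-13:45, 14:15-17:15 (add 7h to convert from UTC-7).
Hiro in UTC: 12:30-13:00, 16:45-18:45 (add 1h to convert from UTC-1).
Callum in UTC: 09:45-15:30, 17:30-19:00 (add 7h to convert from UTC-7).
Diego in UTC: 08:45-10:15, 13:30-14:15, 16:15-16:45 (add 7h to convert from UTC-7).
Jamal ∩ Zane: 10:15-10:45, 11:30-13:30.
Jamal ∩ Zane ∩ Hiro: 12:30-13:00.
Jamal ∩ Zane ∩ Hiro ∩ Callum: 12:30-13:00.
Jamal ∩ Zane ∩ Hiro ∩ Callum ∩ Diego: ∅.
There is no time when everyone is free.

none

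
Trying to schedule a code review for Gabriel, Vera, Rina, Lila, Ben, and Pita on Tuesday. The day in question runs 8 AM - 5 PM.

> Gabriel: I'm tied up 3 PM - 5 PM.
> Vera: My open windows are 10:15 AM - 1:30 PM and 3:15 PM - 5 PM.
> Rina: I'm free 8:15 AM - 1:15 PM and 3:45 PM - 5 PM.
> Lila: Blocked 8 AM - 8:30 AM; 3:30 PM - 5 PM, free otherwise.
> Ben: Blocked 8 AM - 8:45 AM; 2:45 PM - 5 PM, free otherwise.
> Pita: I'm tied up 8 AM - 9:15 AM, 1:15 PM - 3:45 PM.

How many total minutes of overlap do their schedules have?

Gabriel free: 08:00-15:00 (invert busy blocks within the working day).
Vera free: 10:15-13:30, 15:15-17:00.
Rina free: 08:15-13:15, 15:45-17:00.
Lila free: 08:30-15:30 (invert busy blocks within the working day).
Ben free: 08:45-14:45 (invert busy blocks within the working day).
Pita free: 09:15-13:15, 15:45-17:00 (invert busy blocks within the working day).
Gabriel ∩ Vera: 10:15-13:30.
Gabriel ∩ Vera ∩ Rina: 10:15-13:15.
Gabriel ∩ Vera ∩ Rina ∩ Lila: 10:15-13:15.
Gabriel ∩ Vera ∩ Rina ∩ Lila ∩ Ben: 10:15-13:15.
Gabriel ∩ Vera ∩ Rina ∩ Lila ∩ Ben ∩ Pita: 10:15-13:15.
That's a single block of 180 minutes.

180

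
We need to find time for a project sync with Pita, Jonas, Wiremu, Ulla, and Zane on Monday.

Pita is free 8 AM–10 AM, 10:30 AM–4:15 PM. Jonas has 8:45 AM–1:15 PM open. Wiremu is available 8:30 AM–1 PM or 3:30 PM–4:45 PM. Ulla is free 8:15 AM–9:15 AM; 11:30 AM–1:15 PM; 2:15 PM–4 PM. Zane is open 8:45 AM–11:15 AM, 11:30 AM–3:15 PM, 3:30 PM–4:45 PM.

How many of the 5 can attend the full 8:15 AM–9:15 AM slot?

2

Pita and Ulla can make the full 08:15-09:15 slot — that's 2.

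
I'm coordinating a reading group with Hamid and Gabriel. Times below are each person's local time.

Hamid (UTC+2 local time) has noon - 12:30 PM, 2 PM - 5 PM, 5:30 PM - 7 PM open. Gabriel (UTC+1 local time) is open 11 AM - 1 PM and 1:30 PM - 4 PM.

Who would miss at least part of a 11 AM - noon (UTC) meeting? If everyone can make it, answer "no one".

Hamid

Hamid in UTC: 10:00-10:30, 12:00-15:00, 15:30-17:00 (subtract 2h to convert from UTC+2).
Gabriel in UTC: 10:00-12:00, 12:30-15:00 (subtract 1h to convert from UTC+1).
Hamid: not fully free for 11:00-12:00. Gabriel: free for 11:00-12:00.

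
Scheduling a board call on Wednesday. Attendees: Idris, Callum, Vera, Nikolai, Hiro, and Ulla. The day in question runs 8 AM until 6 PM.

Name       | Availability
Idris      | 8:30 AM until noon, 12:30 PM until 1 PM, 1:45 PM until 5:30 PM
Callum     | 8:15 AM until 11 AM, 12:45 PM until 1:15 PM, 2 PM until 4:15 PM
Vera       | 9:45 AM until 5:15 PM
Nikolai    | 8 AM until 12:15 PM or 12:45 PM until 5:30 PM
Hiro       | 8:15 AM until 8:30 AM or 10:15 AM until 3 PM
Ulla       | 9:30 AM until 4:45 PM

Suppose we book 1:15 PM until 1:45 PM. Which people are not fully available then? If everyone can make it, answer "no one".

Callum, Idris

Idris: not fully free for 13:15-13:45. Callum: not fully free for 13:15-13:45. Vera: free for 13:15-13:45. Nikolai: free for 13:15-13:45. Hiro: free for 13:15-13:45. Ulla: free for 13:15-13:45.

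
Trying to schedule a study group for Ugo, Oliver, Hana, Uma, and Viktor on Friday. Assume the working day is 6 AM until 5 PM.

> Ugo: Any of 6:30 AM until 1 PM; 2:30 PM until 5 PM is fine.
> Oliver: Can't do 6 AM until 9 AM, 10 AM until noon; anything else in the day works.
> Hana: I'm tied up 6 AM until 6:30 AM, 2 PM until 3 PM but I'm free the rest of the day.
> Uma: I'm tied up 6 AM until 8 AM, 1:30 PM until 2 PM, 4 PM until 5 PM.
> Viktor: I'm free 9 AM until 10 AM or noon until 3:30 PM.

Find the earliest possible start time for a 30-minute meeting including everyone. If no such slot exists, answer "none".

Ugo free: 06:30-13:00, 14:30-17:00.
Oliver free: 09:00-10:00, 12:00-17:00 (invert busy blocks within the working day).
Hana free: 06:30-14:00, 15:00-17:00 (invert busy blocks within the working day).
Uma free: 08:00-13:30, 14:00-16:00 (invert busy blocks within the working day).
Viktor free: 09:00-10:00, 12:00-15:30.
Ugo ∩ Oliver: 09:00-10:00, 12:00-13:00, 14:30-17:00.
Ugo ∩ Oliver ∩ Hana: 09:00-10:00, 12:00-13:00, 15:00-17:00.
Ugo ∩ Oliver ∩ Hana ∩ Uma: 09:00-10:00, 12:00-13:00, 15:00-16:00.
Ugo ∩ Oliver ∩ Hana ∩ Uma ∩ Viktor: 09:00-10:00, 12:00-13:00, 15:00-15:30.
Those are the intersection windows.
The first common window of at least 30 minutes is 09:00-10:00, so the earliest start is 09:00.

09:00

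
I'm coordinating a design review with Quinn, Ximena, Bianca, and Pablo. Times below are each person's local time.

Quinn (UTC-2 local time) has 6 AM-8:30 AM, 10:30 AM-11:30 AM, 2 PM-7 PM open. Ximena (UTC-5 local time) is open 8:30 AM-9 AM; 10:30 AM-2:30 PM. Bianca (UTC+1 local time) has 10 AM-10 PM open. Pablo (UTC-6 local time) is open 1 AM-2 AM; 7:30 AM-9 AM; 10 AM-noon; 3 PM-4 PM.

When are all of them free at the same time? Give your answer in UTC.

Quinn in UTC: 08:00-10:30, 12:30-13:30, 16:00-21:00 (add 2h to convert from UTC-2).
Ximena in UTC: 13:30-14:00, 15:30-19:30 (add 5h to convert from UTC-5).
Bianca in UTC: 09:00-21:00 (subtract 1h to convert from UTC+1).
Pablo in UTC: 07:00-08:00, 13:30-15:00, 16:00-18:00, 21:00-22:00 (add 6h to convert from UTC-6).
Quinn ∩ Ximena: 16:00-19:30.
Quinn ∩ Ximena ∩ Bianca: 16:00-19:30.
Quinn ∩ Ximena ∩ Bianca ∩ Pablo: 16:00-18:00.

16:00-18:00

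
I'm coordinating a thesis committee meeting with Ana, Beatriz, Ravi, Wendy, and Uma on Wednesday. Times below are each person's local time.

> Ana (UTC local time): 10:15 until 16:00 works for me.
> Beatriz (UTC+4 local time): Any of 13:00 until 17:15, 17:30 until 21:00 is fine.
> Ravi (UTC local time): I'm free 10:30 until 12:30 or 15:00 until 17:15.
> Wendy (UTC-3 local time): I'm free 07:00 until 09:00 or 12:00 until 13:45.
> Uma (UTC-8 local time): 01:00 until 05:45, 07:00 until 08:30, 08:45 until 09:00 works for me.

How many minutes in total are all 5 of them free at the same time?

150

Ana in UTC: 10:15-16:00.
Beatriz in UTC: 09:00-13:15, 13:30-17:00 (subtract 4h to convert from UTC+4).
Ravi in UTC: 10:30-12:30, 15:00-17:15.
Wendy in UTC: 10:00-12:00, 15:00-16:45 (add 3h to convert from UTC-3).
Uma in UTC: 09:00-13:45, 15:00-16:30, 16:45-17:00 (add 8h to convert from UTC-8).
Ana ∩ Beatriz: 10:15-13:15, 13:30-16:00.
Ana ∩ Beatriz ∩ Ravi: 10:30-12:30, 15:00-16:00.
Ana ∩ Beatriz ∩ Ravi ∩ Wendy: 10:30-12:00, 15:00-16:00.
Ana ∩ Beatriz ∩ Ravi ∩ Wendy ∩ Uma: 10:30-12:00, 15:00-16:00.
Those are the intersection windows.
Summing the common windows: 90 + 60 = 150 minutes.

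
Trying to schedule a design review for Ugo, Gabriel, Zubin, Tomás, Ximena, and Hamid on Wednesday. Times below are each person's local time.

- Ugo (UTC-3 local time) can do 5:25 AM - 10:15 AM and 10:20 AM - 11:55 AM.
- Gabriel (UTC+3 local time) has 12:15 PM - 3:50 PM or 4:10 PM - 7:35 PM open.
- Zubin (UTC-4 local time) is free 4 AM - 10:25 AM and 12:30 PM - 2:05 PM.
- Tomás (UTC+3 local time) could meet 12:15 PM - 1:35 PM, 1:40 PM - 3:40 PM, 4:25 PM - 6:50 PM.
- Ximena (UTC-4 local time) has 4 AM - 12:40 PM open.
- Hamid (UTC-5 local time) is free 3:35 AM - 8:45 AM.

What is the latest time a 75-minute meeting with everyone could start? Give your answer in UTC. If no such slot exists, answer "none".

Ugo in UTC: 08:25-13:15, 13:20-14:55 (add 3h to convert from UTC-3).
Gabriel in UTC: 09:15-12:50, 13:10-16:35 (subtract 3h to convert from UTC+3).
Zubin in UTC: 08:00-14:25, 16:30-18:05 (add 4h to convert from UTC-4).
Tomás in UTC: 09:15-10:35, 10:40-12:40, 13:25-15:50 (subtract 3h to convert from UTC+3).
Ximena in UTC: 08:00-16:40 (add 4h to convert from UTC-4).
Hamid in UTC: 08:35-13:45 (add 5h to convert from UTC-5).
Ugo ∩ Gabriel: 09:15-12:50, 13:10-13:15, 13:20-14:55.
Ugo ∩ Gabriel ∩ Zubin: 09:15-12:50, 13:10-13:15, 13:20-14:25.
Ugo ∩ Gabriel ∩ Zubin ∩ Tomás: 09:15-10:35, 10:40-12:40, 13:25-14:25.
Ugo ∩ Gabriel ∩ Zubin ∩ Tomás ∩ Ximena: 09:15-10:35, 10:40-12:40, 13:25-14:25.
Ugo ∩ Gabriel ∩ Zubin ∩ Tomás ∩ Ximena ∩ Hamid: 09:15-10:35, 10:40-12:40, 13:25-13:45.
The last common window of at least 75 minutes is 10:40-12:40; a 75-minute meeting can start as late as 11:25 and still end by 12:40.

11:25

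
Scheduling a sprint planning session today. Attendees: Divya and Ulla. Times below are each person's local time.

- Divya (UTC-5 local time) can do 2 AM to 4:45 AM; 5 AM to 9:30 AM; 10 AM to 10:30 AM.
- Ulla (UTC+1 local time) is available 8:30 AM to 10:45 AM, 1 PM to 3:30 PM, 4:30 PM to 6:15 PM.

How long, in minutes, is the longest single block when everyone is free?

150

Divya in UTC: 07:00-09:45, 10:00-14:30, 15:00-15:30 (add 5h to convert from UTC-5).
Ulla in UTC: 07:30-09:45, 12:00-14:30, 15:30-17:15 (subtract 1h to convert from UTC+1).
Divya ∩ Ulla: 07:30-09:45, 12:00-14:30.
The longest is 12:00-14:30 at 150 minutes.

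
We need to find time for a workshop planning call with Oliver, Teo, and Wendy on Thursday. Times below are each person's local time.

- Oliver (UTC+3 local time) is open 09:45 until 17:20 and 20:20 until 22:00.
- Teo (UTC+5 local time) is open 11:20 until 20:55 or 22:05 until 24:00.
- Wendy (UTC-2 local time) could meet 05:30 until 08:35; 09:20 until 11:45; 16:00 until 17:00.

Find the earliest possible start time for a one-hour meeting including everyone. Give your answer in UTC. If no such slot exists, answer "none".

Oliver in UTC: 06:45-14:20, 17:20-19:00 (subtract 3h to convert from UTC+3).
Teo in UTC: 06:20-15:55, 17:05-19:00 (subtract 5h to convert from UTC+5).
Wendy in UTC: 07:30-10:35, 11:20-13:45, 18:00-19:00 (add 2h to convert from UTC-2).
Oliver ∩ Teo: 06:45-14:20, 17:20-19:00.
Oliver ∩ Teo ∩ Wendy: 07:30-10:35, 11:20-13:45, 18:00-19:00.
The first common window of at least 60 minutes is 07:30-10:35, so the earliest start is 07:30.

07:30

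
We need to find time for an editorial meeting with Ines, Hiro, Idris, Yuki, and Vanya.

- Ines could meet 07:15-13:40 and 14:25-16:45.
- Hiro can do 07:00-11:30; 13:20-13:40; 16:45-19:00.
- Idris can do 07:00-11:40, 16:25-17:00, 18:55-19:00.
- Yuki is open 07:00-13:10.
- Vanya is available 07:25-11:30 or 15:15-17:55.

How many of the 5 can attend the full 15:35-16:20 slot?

2

Ines and Vanya can make the full 15:35-16:20 slot — that's 2.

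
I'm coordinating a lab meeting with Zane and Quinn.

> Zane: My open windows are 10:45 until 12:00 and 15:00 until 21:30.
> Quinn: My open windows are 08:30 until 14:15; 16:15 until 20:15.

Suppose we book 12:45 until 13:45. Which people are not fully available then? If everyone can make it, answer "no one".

Zane: not fully free for 12:45-13:45. Quinn: free for 12:45-13:45.

Zane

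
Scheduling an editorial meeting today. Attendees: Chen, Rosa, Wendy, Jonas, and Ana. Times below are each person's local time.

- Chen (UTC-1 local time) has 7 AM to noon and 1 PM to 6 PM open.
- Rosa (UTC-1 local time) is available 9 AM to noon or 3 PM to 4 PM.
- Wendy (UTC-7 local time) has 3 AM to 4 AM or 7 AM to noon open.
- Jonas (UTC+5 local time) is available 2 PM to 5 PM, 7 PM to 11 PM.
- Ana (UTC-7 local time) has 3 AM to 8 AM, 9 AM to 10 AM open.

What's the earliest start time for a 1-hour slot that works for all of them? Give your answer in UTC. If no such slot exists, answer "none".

Chen in UTC: 08:00-13:00, 14:00-19:00 (add 1h to convert from UTC-1).
Rosa in UTC: 10:00-13:00, 16:00-17:00 (add 1h to convert from UTC-1).
Wendy in UTC: 10:00-11:00, 14:00-19:00 (add 7h to convert from UTC-7).
Jonas in UTC: 09:00-12:00, 14:00-18:00 (subtract 5h to convert from UTC+5).
Ana in UTC: 10:00-15:00, 16:00-17:00 (add 7h to convert from UTC-7).
Chen ∩ Rosa: 10:00-13:00, 16:00-17:00.
Chen ∩ Rosa ∩ Wendy: 10:00-11:00, 16:00-17:00.
Chen ∩ Rosa ∩ Wendy ∩ Jonas: 10:00-11:00, 16:00-17:00.
Chen ∩ Rosa ∩ Wendy ∩ Jonas ∩ Ana: 10:00-11:00, 16:00-17:00.
The first common window of at least 60 minutes is 10:00-11:00, so the earliest start is 10:00.

10:00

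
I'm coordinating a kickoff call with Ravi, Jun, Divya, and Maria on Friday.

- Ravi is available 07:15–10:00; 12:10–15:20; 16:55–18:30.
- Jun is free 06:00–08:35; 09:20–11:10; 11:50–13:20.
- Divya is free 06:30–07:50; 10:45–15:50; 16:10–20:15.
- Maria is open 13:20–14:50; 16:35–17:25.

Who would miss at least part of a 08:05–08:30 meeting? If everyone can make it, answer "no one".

Ravi: free for 08:05-08:30. Jun: free for 08:05-08:30. Divya: not fully free for 08:05-08:30. Maria: not fully free for 08:05-08:30.

Divya, Maria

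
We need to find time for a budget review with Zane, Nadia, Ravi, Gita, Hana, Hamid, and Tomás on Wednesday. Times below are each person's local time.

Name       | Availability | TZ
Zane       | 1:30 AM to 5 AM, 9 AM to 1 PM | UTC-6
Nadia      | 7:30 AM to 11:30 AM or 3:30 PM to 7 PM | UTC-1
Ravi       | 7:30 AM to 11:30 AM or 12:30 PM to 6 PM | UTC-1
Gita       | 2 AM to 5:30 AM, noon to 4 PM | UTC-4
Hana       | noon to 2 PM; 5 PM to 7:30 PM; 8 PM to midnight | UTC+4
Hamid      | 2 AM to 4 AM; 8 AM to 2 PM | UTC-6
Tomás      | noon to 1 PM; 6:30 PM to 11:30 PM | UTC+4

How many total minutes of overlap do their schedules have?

Zane in UTC: 07:30-11:00, 15:00-19:00 (add 6h to convert from UTC-6).
Nadia in UTC: 08:30-12:30, 16:30-20:00 (add 1h to convert from UTC-1).
Ravi in UTC: 08:30-12:30, 13:30-19:00 (add 1h to convert from UTC-1).
Gita in UTC: 06:00-09:30, 16:00-20:00 (add 4h to convert from UTC-4).
Hana in UTC: 08:00-10:00, 13:00-15:30, 16:00-20:00 (subtract 4h to convert from UTC+4).
Hamid in UTC: 08:00-10:00, 14:00-20:00 (add 6h to convert from UTC-6).
Tomás in UTC: 08:00-09:00, 14:30-19:30 (subtract 4h to convert from UTC+4).
Zane ∩ Nadia: 08:30-11:00, 16:30-19:00.
Zane ∩ Nadia ∩ Ravi: 08:30-11:00, 16:30-19:00.
Zane ∩ Nadia ∩ Ravi ∩ Gita: 08:30-09:30, 16:30-19:00.
Zane ∩ Nadia ∩ Ravi ∩ Gita ∩ Hana: 08:30-09:30, 16:30-19:00.
Zane ∩ Nadia ∩ Ravi ∩ Gita ∩ Hana ∩ Hamid: 08:30-09:30, 16:30-19:00.
Zane ∩ Nadia ∩ Ravi ∩ Gita ∩ Hana ∩ Hamid ∩ Tomás: 08:30-09:00, 16:30-19:00.
Summing the common windows: 30 + 150 = 180 minutes.

180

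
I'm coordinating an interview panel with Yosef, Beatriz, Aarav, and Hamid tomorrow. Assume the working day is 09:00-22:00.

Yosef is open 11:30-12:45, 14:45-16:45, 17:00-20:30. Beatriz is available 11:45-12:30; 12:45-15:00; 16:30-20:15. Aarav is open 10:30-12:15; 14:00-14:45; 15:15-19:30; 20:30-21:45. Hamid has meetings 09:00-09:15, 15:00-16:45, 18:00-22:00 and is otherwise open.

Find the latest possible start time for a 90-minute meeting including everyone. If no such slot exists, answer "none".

none

Yosef free: 11:30-12:45, 14:45-16:45, 17:00-20:30.
Beatriz free: 11:45-12:30, 12:45-15:00, 16:30-20:15.
Aarav free: 10:30-12:15, 14:00-14:45, 15:15-19:30, 20:30-21:45.
Hamid free: 09:15-15:00, 16:45-18:00 (invert busy blocks within the working day).
Yosef ∩ Beatriz: 11:45-12:30, 14:45-15:00, 16:30-16:45, 17:00-20:15.
Yosef ∩ Beatriz ∩ Aarav: 11:45-12:15, 16:30-16:45, 17:00-19:30.
Yosef ∩ Beatriz ∩ Aarav ∩ Hamid: 11:45-12:15, 17:00-18:00.
So the common availability across everyone is 11:45-12:15, 17:00-18:00.
No common window is at least 90 minutes long.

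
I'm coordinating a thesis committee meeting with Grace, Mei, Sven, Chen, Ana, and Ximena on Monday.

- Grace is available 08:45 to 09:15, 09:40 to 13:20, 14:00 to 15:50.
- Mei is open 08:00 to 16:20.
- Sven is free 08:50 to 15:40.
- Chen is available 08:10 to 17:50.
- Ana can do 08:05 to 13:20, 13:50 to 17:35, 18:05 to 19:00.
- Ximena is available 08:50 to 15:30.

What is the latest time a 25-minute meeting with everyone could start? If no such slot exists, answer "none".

15:05

Grace ∩ Mei: 08:45-09:15, 09:40-13:20, 14:00-15:50.
Grace ∩ Mei ∩ Sven: 08:50-09:15, 09:40-13:20, 14:00-15:40.
Grace ∩ Mei ∩ Sven ∩ Chen: 08:50-09:15, 09:40-13:20, 14:00-15:40.
Grace ∩ Mei ∩ Sven ∩ Chen ∩ Ana: 08:50-09:15, 09:40-13:20, 14:00-15:40.
Grace ∩ Mei ∩ Sven ∩ Chen ∩ Ana ∩ Ximena: 08:50-09:15, 09:40-13:20, 14:00-15:30.
The last common window of at least 25 minutes is 14:00-15:30; a 25-minute meeting can start as late as 15:05 and still end by 15:30.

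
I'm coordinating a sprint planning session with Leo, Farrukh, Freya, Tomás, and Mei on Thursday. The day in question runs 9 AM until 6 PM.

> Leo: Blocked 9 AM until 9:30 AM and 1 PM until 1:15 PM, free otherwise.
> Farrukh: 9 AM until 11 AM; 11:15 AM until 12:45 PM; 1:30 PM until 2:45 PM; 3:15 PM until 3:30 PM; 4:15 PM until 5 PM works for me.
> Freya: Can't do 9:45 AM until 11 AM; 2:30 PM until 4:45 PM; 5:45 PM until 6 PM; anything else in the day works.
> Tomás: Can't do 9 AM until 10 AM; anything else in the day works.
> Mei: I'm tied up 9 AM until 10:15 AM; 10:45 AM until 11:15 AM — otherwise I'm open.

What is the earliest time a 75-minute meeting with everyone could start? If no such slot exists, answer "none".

11:15

Leo free: 09:30-13:00, 13:15-18:00 (invert busy blocks within the working day).
Farrukh free: 09:00-11:00, 11:15-12:45, 13:30-14:45, 15:15-15:30, 16:15-17:00.
Freya free: 09:00-09:45, 11:00-14:30, 16:45-17:45 (invert busy blocks within the working day).
Tomás free: 10:00-18:00 (invert busy blocks within the working day).
Mei free: 10:15-10:45, 11:15-18:00 (invert busy blocks within the working day).
Leo ∩ Farrukh: 09:30-11:00, 11:15-12:45, 13:30-14:45, 15:15-15:30, 16:15-17:00.
Leo ∩ Farrukh ∩ Freya: 09:30-09:45, 11:15-12:45, 13:30-14:30, 16:45-17:00.
Leo ∩ Farrukh ∩ Freya ∩ Tomás: 11:15-12:45, 13:30-14:30, 16:45-17:00.
Leo ∩ Farrukh ∩ Freya ∩ Tomás ∩ Mei: 11:15-12:45, 13:30-14:30, 16:45-17:00.
The first common window of at least 75 minutes is 11:15-12:45, so the earliest start is 11:15.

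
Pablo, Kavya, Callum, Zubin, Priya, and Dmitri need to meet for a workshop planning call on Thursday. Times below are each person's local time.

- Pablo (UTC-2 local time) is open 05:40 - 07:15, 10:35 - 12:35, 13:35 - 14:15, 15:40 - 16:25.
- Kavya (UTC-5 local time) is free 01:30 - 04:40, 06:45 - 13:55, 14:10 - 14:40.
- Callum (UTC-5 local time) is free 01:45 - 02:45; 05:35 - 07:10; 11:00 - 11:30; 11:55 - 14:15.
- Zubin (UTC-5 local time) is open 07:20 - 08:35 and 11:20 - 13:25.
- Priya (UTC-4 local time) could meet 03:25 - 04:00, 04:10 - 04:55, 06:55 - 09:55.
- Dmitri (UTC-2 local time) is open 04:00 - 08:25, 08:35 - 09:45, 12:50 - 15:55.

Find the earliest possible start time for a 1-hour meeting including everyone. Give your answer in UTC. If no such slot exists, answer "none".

none

Pablo in UTC: 07:40-09:15, 12:35-14:35, 15:35-16:15, 17:40-18:25 (add 2h to convert from UTC-2).
Kavya in UTC: 06:30-09:40, 11:45-18:55, 19:10-19:40 (add 5h to convert from UTC-5).
Callum in UTC: 06:45-07:45, 10:35-12:10, 16:00-16:30, 16:55-19:15 (add 5h to convert from UTC-5).
Zubin in UTC: 12:20-13:35, 16:20-18:25 (add 5h to convert from UTC-5).
Priya in UTC: 07:25-08:00, 08:10-08:55, 10:55-13:55 (add 4h to convert from UTC-4).
Dmitri in UTC: 06:00-10:25, 10:35-11:45, 14:50-17:55 (add 2h to convert from UTC-2).
Pablo ∩ Kavya: 07:40-09:15, 12:35-14:35, 15:35-16:15, 17:40-18:25.
Pablo ∩ Kavya ∩ Callum: 07:40-07:45, 16:00-16:15, 17:40-18:25.
Pablo ∩ Kavya ∩ Callum ∩ Zubin: 17:40-18:25.
Pablo ∩ Kavya ∩ Callum ∩ Zubin ∩ Priya: ∅.
Pablo ∩ Kavya ∩ Callum ∩ Zubin ∩ Priya ∩ Dmitri: ∅.
There is no time when everyone is free.
No common window is at least 60 minutes long.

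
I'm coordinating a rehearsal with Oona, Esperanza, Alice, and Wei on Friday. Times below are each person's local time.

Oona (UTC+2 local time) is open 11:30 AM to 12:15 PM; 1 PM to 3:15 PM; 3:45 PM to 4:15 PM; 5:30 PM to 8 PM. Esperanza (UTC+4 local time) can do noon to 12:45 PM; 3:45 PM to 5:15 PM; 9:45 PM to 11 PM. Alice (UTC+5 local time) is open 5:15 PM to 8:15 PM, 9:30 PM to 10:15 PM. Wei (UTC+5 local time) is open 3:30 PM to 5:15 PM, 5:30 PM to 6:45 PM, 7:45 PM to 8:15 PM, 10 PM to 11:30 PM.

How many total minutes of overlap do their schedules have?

45

Oona in UTC: 09:30-10:15, 11:00-13:15, 13:45-14:15, 15:30-18:00 (subtract 2h to convert from UTC+2).
Esperanza in UTC: 08:00-08:45, 11:45-13:15, 17:45-19:00 (subtract 4h to convert from UTC+4).
Alice in UTC: 12:15-15:15, 16:30-17:15 (subtract 5h to convert from UTC+5).
Wei in UTC: 10:30-12:15, 12:30-13:45, 14:45-15:15, 17:00-18:30 (subtract 5h to convert from UTC+5).
Oona ∩ Esperanza: 11:45-13:15, 17:45-18:00.
Oona ∩ Esperanza ∩ Alice: 12:15-13:15.
Oona ∩ Esperanza ∩ Alice ∩ Wei: 12:30-13:15.
Those are the intersection windows.
That's a single block of 45 minutes.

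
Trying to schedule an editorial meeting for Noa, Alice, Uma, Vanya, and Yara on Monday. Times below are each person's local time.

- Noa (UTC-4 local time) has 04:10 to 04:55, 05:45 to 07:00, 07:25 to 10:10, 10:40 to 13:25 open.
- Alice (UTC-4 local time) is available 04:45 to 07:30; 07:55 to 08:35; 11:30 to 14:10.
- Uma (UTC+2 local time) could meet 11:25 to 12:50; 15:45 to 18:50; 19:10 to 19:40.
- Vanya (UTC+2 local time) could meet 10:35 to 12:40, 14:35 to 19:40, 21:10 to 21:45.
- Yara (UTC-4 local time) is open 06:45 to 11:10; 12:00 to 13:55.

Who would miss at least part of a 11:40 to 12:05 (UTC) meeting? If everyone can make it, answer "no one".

Alice, Uma, Vanya

Noa in UTC: 08:10-08:55, 09:45-11:00, 11:25-14:10, 14:40-17:25 (add 4h to convert from UTC-4).
Alice in UTC: 08:45-11:30, 11:55-12:35, 15:30-18:10 (add 4h to convert from UTC-4).
Uma in UTC: 09:25-10:50, 13:45-16:50, 17:10-17:40 (subtract 2h to convert from UTC+2).
Vanya in UTC: 08:35-10:40, 12:35-17:40, 19:10-19:45 (subtract 2h to convert from UTC+2).
Yara in UTC: 10:45-15:10, 16:00-17:55 (add 4h to convert from UTC-4).
Noa: free for 11:40-12:05. Alice: not fully free for 11:40-12:05. Uma: not fully free for 11:40-12:05. Vanya: not fully free for 11:40-12:05. Yara: free for 11:40-12:05.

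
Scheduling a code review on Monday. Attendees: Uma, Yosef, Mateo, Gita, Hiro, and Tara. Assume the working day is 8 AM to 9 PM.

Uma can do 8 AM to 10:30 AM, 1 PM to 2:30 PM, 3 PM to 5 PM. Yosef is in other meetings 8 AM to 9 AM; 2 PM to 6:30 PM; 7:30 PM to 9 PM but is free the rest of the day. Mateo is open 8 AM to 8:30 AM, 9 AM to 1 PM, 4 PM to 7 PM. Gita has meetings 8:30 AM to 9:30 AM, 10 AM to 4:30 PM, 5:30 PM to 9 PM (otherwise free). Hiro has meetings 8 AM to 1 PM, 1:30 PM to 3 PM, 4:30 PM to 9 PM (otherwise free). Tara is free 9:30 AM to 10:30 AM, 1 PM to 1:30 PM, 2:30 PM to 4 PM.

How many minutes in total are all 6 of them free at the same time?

0

Uma free: 08:00-10:30, 13:00-14:30, 15:00-17:00.
Yosef free: 09:00-14:00, 18:30-19:30 (invert busy blocks within the working day).
Mateo free: 08:00-08:30, 09:00-13:00, 16:00-19:00.
Gita free: 08:00-08:30, 09:30-10:00, 16:30-17:30 (invert busy blocks within the working day).
Hiro free: 13:00-13:30, 15:00-16:30 (invert busy blocks within the working day).
Tara free: 09:30-10:30, 13:00-13:30, 14:30-16:00.
Uma ∩ Yosef: 09:00-10:30, 13:00-14:00.
Uma ∩ Yosef ∩ Mateo: 09:00-10:30.
Uma ∩ Yosef ∩ Mateo ∩ Gita: 09:30-10:00.
Uma ∩ Yosef ∩ Mateo ∩ Gita ∩ Hiro: ∅.
Uma ∩ Yosef ∩ Mateo ∩ Gita ∩ Hiro ∩ Tara: ∅.
There is no time when everyone is free.
There is no common window, so the total is 0 minutes.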